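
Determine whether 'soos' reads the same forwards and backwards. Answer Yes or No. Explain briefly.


Forward: 'soos'
Reversed: 'soos'
They are identical.

Yes


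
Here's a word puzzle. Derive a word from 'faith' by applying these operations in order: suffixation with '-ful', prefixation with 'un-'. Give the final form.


Step 1: Add suffix '-ful' to 'faith' = 'faithful'
Step 2: Add prefix 'un-' to 'faithful' = 'unfaithful'

unfaithful


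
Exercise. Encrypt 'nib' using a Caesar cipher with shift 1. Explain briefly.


Shift each letter by 1: n -> o, i -> j, b -> c. Result: 'ojc'.

ojc


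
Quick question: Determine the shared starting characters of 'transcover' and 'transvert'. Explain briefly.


Compare from the start: 5 characters match: 'trans'. Mismatch at position 6: 'c' vs 'v'.

trans


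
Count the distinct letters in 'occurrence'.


Unique letters in 'occurrence': {c, e, n, o, r, u} = 6 distinct letters.

6


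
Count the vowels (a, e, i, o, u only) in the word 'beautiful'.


Vowels in 'beautiful': e, a, u, i, u = 5 vowels.

5


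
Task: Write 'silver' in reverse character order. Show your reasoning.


Reverse 'silver' character by character: 'revlis'.

revlis


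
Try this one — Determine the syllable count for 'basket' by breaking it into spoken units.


Break 'basket' into syllables: bas-ket -> bas | ket = 2 syllables

2 syllables


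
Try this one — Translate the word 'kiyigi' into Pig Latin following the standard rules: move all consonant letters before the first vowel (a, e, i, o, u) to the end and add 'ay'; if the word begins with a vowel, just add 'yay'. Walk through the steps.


'kiyigi': move consonant cluster 'k' to end and add 'ay': 'iyigikay'.

iyigikay


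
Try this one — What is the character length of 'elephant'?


Spell out 'elephant' and number each letter: e(1), l(2), e(3), p(4), h(5), a(6), n(7), t(8). Total: 8 letters.

8


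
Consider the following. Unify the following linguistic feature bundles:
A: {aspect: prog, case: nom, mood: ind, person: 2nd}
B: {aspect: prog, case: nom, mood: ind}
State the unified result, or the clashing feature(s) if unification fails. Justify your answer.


Compare features:
aspect: A=prog vs B=prog -> unified: prog
case: A=nom vs B=nom -> unified: nom
mood: A=ind vs B=ind -> unified: ind
person: A=2nd vs B=_ -> unified: 2nd
No clashes found.

Unified: {aspect: prog, case: nom, mood: ind, person: 2nd}


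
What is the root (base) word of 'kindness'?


Remove suffix '-ness' from 'kindness' to get root 'kind'.

kind


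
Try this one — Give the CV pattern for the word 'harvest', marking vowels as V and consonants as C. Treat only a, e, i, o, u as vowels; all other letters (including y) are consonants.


Letter mapping: h = C, a = V, r = C, v = C, e = V, s = C, t = C.

CVCCVCC


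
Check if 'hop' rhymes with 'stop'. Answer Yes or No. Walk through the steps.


Rime (stressed vowel + following sounds) of 'hop': -op = /ɒp/
Rime of 'stop': -op = /ɒp/
/ɒp/ and /ɒp/ are the same ending sound, so the words rhyme.

Yes


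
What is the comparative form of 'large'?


Apply comparative formation (ends in e: add -r): 'large' -> 'larger'.

larger


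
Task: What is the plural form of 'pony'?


Apply rule: Change -y to -ies (consonant + y). 'pony' becomes 'ponies'.

ponies


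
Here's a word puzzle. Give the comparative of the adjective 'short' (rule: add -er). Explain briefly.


Apply comparative formation (add -er): 'short' -> 'shorter'.

shorter


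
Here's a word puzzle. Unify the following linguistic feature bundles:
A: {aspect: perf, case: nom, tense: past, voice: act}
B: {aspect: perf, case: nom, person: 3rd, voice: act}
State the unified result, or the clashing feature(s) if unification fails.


Compare features:
aspect: A=perf vs B=perf -> unified: perf
case: A=nom vs B=nom -> unified: nom
person: A=_ vs B=3rd -> unified: 3rd
tense: A=past vs B=_ -> unified: past
voice: A=act vs B=act -> unified: act
No clashes found.

Unified: {aspect: perf, case: nom, person: 3rd, tense: past, voice: act}


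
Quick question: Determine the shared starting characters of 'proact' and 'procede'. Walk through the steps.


Compare from the start: 3 characters match: 'pro'. Mismatch at position 4: 'a' vs 'c'.

pro


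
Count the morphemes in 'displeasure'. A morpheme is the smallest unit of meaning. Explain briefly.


Decomposition: dis- (prefix) + please (root) + -ure (suffix) = 3 morpheme(s)

3 morphemes


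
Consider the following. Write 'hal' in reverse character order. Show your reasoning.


Reverse 'hal' character by character: 'lah'.

lah


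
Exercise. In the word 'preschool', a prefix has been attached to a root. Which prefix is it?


The word 'preschool' = 'pre' (prefix) + 'school' (root). The prefix is 'pre'.

pre


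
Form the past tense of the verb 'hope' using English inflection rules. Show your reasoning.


Apply rule: Add -d (word ends in -e). 'hope' becomes 'hoped'.

hoped


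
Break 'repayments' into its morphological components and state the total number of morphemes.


Step 1: Identify prefix: 're' (meaning: again)
Step 2: Identify root: 'pay'
Step 3: Identify suffix(es): 'ment, s'
Decomposition: re- (prefix: again) + pay (root) + -ment (suffix: action/result) + -s (plural)
Total morphemes: 4

4 morphemes (re- (prefix: again) + pay (root) + -ment (suffix: action/result) + -s (plural))


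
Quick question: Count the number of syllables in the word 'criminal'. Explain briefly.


Break 'criminal' into syllables: crim-i-nal -> crim | i | nal = 3 syllables

3 syllables


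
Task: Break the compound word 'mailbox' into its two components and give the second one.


Split 'mailbox' into 'mail' + 'box'. The second part is 'box'.

box


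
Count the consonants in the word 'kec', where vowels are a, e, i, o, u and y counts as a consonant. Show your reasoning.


Consonants in 'kec': k, c = 2 consonants.

2


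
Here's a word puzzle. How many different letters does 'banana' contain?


Unique letters in 'banana': {a, b, n} = 3 distinct letters.

3


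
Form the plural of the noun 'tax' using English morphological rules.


Apply rule: Add -es (sibilant/fricative ending). 'tax' becomes 'taxes'.

taxes


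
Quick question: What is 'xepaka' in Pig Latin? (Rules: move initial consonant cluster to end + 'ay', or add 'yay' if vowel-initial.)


'xepaka': move consonant cluster 'x' to end and add 'ay': 'epakaxay'.

epakaxay


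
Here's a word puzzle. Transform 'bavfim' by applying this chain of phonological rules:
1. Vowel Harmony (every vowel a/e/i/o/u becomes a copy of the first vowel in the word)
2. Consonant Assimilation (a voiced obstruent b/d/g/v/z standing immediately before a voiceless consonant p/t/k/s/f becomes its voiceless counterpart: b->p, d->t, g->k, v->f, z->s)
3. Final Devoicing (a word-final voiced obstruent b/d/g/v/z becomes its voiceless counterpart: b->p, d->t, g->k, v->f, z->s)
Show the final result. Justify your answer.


Starting form: 'bavfim'
Rule 1: Vowel Harmony: all vowels become 'a' (matching first vowel). 'bavfim' -> 'bavfam'
Rule 2: Consonant Assimilation: voiced obstruent before voiceless consonant becomes voiceless ('vf' -> 'ff'). 'bavfam' -> 'baffam'
Rule 3: Final Devoicing: final consonant 'm' is not one of the voiced obstruents b/d/g/v/z. No change.
Final form: 'baffam'

baffam


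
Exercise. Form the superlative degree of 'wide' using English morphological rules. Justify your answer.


Apply superlative formation (ends in e: add -st): 'wide' -> 'widest'.

widest


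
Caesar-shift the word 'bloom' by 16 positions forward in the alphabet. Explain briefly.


Shift each letter by 16: b -> r, l -> b, o -> e, o -> e, m -> c. Result: 'rbeec'.

rbeec


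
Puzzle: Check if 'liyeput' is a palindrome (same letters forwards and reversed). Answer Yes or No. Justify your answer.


Forward: 'liyeput'
Reversed: 'tupeyil'
They differ.

No


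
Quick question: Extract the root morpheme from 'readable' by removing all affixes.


Remove suffix '-able' from 'readable' to get root 'read'.

read


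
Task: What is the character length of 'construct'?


Spell out 'construct' and number each letter: c(1), o(2), n(3), s(4), t(5), r(6), u(7), c(8), t(9). Total: 9 letters.

9


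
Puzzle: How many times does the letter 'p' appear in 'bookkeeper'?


Letter 'p' in 'bookkeeper': found at position(s) 8 = 1 occurrence(s).

1


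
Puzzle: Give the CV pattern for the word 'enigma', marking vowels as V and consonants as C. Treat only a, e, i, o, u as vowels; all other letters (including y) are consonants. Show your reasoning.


Letter mapping: e = V, n = C, i = V, g = C, m = C, a = V.

VCVCCV


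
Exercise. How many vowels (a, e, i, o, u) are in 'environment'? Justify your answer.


Vowels in 'environment': e, i, o, e = 4 vowels.

4


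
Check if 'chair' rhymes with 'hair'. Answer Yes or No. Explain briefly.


Rime (stressed vowel + following sounds) of 'chair': -air = /ɛər/
Rime of 'hair': -air = /ɛər/
/ɛər/ and /ɛər/ are the same ending sound, so the words rhyme.

Yes


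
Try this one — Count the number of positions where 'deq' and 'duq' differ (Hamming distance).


Alignment:
Position 1: 'd' vs 'd' = match
Position 2: 'e' vs 'u' = DIFFER
Position 3: 'q' vs 'q' = match
Total differences: 1

1


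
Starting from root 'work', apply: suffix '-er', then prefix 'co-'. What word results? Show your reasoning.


Step 1: Add suffix '-er' to 'work' = 'worker'
Step 2: Add prefix 'co-' to 'worker' = 'coworker'

coworker


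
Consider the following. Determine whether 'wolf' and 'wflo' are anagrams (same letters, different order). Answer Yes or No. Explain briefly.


Sorted letters of 'wolf': 'flow'
Sorted letters of 'wflo': 'flow'
They match.

Yes


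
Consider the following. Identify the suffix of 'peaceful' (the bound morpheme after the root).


The word 'peaceful' = 'peace' (root) + '-ful' (suffix). The suffix is '-ful'.

ful


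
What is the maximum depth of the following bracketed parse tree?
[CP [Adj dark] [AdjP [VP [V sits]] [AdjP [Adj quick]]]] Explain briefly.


Count bracket nesting levels:
'[' at pos 0: depth = 1
'[' at pos 4: depth = 2
'[' at pos 15: depth = 2
'[' at pos 21: depth = 3
'[' at pos 25: depth = 4
'[' at pos 35: depth = 3
'[' at pos 41: depth = 4
Maximum depth reached: 4

4


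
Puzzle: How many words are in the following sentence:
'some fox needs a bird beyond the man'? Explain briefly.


Split into words: some | fox | needs | a | bird | beyond | the | man = 8 words.

8


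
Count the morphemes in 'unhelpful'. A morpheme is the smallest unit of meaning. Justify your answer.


Decomposition: un- (prefix) + help (root) + -ful (suffix) = 3 morpheme(s)

3 morphemes


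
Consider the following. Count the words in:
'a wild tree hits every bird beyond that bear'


Split into words: a | wild | tree | hits | every | bird | beyond | that | bear = 9 words.

9


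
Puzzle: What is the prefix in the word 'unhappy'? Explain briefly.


The word 'unhappy' = 'un' (prefix) + 'happy' (root). The prefix is 'un'.

un


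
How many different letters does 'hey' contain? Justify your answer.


Unique letters in 'hey': {e, h, y} = 3 distinct letters.

3


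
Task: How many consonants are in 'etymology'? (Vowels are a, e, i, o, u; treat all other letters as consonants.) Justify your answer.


Consonants in 'etymology': t, y, m, l, g, y = 6 consonants.

6


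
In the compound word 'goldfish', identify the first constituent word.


Split 'goldfish' into 'gold' + 'fish'. The first part is 'gold'.

gold


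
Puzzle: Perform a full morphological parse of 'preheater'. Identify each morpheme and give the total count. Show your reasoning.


Step 1: Identify prefix: 'pre' (meaning: before)
Step 2: Identify root: 'heat'
Step 3: Identify suffix(es): 'er'
Decomposition: pre- (prefix: before) + heat (root) + -er (suffix: one who)
Total morphemes: 3

3 morphemes (pre- (prefix: before) + heat (root) + -er (suffix: one who))


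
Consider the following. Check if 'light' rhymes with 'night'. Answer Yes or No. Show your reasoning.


Rime (stressed vowel + following sounds) of 'light': -ight = /aɪt/
Rime of 'night': -ight = /aɪt/
/aɪt/ and /aɪt/ are the same ending sound, so the words rhyme.

Yes


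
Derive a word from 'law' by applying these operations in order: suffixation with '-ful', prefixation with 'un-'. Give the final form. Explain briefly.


Step 1: Add suffix '-ful' to 'law' = 'lawful'
Step 2: Add prefix 'un-' to 'lawful' = 'unlawful'

unlawful


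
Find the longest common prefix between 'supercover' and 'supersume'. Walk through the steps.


Compare from the start: 5 characters match: 'super'. Mismatch at position 6: 'c' vs 's'.

super


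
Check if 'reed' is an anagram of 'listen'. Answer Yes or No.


Sorted letters of 'reed': 'deer'
Sorted letters of 'listen': 'eilnst'
They do not match.

No


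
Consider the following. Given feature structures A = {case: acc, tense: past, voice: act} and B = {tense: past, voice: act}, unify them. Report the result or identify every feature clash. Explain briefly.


Compare features:
case: A=acc vs B=_ -> unified: acc
tense: A=past vs B=past -> unified: past
voice: A=act vs B=act -> unified: act
No clashes found.

Unified: {case: acc, tense: past, voice: act}


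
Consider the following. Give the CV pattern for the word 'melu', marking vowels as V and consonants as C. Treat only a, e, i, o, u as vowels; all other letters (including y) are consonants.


Letter mapping: m = C, e = V, l = C, u = V.

CVCV


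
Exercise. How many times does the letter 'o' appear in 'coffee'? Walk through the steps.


Letter 'o' in 'coffee': found at position(s) 2 = 1 occurrence(s).

1


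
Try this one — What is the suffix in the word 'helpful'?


The word 'helpful' = 'help' (root) + '-ful' (suffix). The suffix is '-ful'.

ful


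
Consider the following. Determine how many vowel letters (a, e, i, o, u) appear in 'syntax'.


Vowels in 'syntax': a = 1 vowels.

1


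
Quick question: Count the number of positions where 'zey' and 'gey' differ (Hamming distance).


Alignment:
Position 1: 'z' vs 'g' = DIFFER
Position 2: 'e' vs 'e' = match
Position 3: 'y' vs 'y' = match
Total differences: 1

1


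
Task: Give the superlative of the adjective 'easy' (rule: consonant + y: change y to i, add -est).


Apply superlative formation (consonant + y: change y to i, add -est): 'easy' -> 'easiest'.

easiest


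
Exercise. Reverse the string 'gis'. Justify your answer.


Reverse 'gis' character by character: 'sig'.

sig


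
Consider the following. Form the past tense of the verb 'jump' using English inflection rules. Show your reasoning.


Apply rule: Add -ed. 'jump' becomes 'jumped'.

jumped


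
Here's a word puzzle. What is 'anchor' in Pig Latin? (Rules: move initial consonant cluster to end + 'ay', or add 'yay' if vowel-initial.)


'anchor' starts with a vowel, so add 'yay': 'anchoryay'.

anchoryay


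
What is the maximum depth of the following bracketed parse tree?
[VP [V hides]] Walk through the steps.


Count bracket nesting levels:
'[' at pos 0: depth = 1
'[' at pos 4: depth = 2
Maximum depth reached: 2

2


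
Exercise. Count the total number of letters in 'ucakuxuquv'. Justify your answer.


Spell out 'ucakuxuquv' and number each letter: u(1), c(2), a(3), k(4), u(5), x(6), u(7), q(8), u(9), v(10). Total: 10 letters.

10


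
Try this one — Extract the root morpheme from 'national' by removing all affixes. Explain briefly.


Remove suffix '-al' from 'national' to get root 'nation'.

nation


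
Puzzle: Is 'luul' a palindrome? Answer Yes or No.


Forward: 'luul'
Reversed: 'luul'
They are identical.

Yes


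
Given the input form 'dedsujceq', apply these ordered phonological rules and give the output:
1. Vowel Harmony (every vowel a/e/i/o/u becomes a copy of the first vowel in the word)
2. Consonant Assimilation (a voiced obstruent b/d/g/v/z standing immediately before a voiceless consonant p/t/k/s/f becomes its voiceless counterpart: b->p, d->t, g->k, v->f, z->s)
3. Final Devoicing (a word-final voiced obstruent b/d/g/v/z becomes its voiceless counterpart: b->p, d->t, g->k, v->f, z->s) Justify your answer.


Starting form: 'dedsujceq'
Rule 1: Vowel Harmony: all vowels become 'e' (matching first vowel). 'dedsujceq' -> 'dedsejceq'
Rule 2: Consonant Assimilation: voiced obstruent before voiceless consonant becomes voiceless ('ds' -> 'ts'). 'dedsejceq' -> 'detsejceq'
Rule 3: Final Devoicing: final consonant 'q' is not one of the voiced obstruents b/d/g/v/z. No change.
Final form: 'detsejceq'

detsejceq


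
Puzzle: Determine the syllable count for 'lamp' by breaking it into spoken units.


Break 'lamp' into syllables: lamp -> lamp = 1 syllable

1 syllable


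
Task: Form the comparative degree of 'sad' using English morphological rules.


Apply comparative formation (double final consonant, add -er): 'sad' -> 'sadder'.

sadder


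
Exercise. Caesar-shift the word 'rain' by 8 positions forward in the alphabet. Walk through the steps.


Shift each letter by 8: r -> z, a -> i, i -> q, n -> v. Result: 'ziqv'.

ziqv


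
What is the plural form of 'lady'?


Apply rule: Change -y to -ies (consonant + y). 'lady' becomes 'ladies'.

ladies


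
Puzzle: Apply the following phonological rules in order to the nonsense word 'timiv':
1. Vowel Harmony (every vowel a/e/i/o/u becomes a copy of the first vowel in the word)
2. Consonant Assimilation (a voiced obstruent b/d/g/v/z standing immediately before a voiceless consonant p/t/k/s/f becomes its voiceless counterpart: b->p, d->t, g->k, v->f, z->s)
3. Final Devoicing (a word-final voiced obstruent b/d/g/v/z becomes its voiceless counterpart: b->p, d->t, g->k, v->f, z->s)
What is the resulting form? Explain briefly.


Starting form: 'timiv'
Rule 1: Vowel Harmony: all vowels already match. No change.
Rule 2: Consonant Assimilation: no voiced obstruent (b/d/g/v/z) stands immediately before a voiceless consonant (p/t/k/s/f). No change.
Rule 3: Final Devoicing: word-final voiced obstruent 'v' becomes voiceless 'f'. 'timiv' -> 'timif'
Final form: 'timif'

timif


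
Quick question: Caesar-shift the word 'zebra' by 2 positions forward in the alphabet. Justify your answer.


Shift each letter by 2: z -> b, e -> g, b -> d, r -> t, a -> c. Result: 'bgdtc'.

bgdtc


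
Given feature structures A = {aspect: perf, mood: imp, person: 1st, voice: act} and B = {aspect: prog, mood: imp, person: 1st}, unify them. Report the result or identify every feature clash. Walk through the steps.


Compare features:
aspect: A=perf vs B=prog -> CLASH
mood: A=imp vs B=imp -> unified: imp
person: A=1st vs B=1st -> unified: 1st
voice: A=act vs B=_ -> unified: act
Clash detected on feature 'aspect' (perf vs prog); unification fails.

CLASH on 'aspect' (perf vs prog)


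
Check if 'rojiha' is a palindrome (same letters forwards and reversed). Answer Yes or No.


Forward: 'rojiha'
Reversed: 'ahijor'
They differ.

No


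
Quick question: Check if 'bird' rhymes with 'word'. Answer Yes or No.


Rime (stressed vowel + following sounds) of 'bird': -ird = /ɜːrd/
Rime of 'word': -ord = /ɜːrd/
/ɜːrd/ and /ɜːrd/ are the same ending sound, so the words rhyme.

Yes


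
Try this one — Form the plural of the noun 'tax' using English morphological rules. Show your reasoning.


Apply rule: Add -es (sibilant/fricative ending). 'tax' becomes 'taxes'.

taxes


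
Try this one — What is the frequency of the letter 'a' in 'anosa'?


Letter 'a' in 'anosa': found at position(s) 1, 5 = 2 occurrence(s).

2


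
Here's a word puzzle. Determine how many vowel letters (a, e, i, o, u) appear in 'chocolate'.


Vowels in 'chocolate': o, o, a, e = 4 vowels.

4


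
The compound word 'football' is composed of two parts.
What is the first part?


Split 'football' into 'foot' + 'ball'. The first part is 'foot'.

foot


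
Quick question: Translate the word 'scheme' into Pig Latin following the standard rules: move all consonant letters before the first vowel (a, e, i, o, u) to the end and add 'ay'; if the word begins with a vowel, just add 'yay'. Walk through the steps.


'scheme': move consonant cluster 'sch' to end and add 'ay': 'emeschay'.

emeschay


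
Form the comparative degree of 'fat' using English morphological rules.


Apply comparative formation (double final consonant, add -er): 'fat' -> 'fatter'.

fatter


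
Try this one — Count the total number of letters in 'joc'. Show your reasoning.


Spell out 'joc' and number each letter: j(1), o(2), c(3). Total: 3 letters.

3


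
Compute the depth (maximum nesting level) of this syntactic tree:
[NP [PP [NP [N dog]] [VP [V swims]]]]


Count bracket nesting levels:
'[' at pos 0: depth = 1
'[' at pos 4: depth = 2
'[' at pos 8: depth = 3
'[' at pos 12: depth = 4
'[' at pos 21: depth = 3
'[' at pos 25: depth = 4
Maximum depth reached: 4

4


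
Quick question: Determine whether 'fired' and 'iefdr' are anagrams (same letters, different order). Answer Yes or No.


Sorted letters of 'fired': 'defir'
Sorted letters of 'iefdr': 'defir'
They match.

Yes


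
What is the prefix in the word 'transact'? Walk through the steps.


The word 'transact' = 'trans' (prefix) + 'act' (root). The prefix is 'trans'.

trans


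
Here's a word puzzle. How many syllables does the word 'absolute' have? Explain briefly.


Break 'absolute' into syllables: ab-so-lute -> ab | so | lute = 3 syllables

3 syllables


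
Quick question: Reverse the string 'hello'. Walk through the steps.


Reverse 'hello' character by character: 'olleh'.

olleh


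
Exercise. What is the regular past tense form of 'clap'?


Apply rule: Double final consonant and add -ed. 'clap' becomes 'clapped'.

clapped


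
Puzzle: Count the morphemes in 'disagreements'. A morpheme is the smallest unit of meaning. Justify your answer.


Decomposition: dis- (prefix) + agree (root) + -ment (suffix) + -s (plural) = 4 morpheme(s)

4 morphemes


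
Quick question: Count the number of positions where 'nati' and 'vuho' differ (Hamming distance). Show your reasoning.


Alignment:
Position 1: 'n' vs 'v' = DIFFER
Position 2: 'a' vs 'u' = DIFFER
Position 3: 't' vs 'h' = DIFFER
Position 4: 'i' vs 'o' = DIFFER
Total differences: 4

4


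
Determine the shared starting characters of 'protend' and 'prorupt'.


Compare from the start: 3 characters match: 'pro'. Mismatch at position 4: 't' vs 'r'.

pro


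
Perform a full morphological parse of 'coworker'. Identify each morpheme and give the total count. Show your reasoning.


Step 1: Identify prefix: 'co' (meaning: together)
Step 2: Identify root: 'work'
Step 3: Identify suffix(es): 'er'
Decomposition: co- (prefix: together) + work (root) + -er (suffix: one who)
Total morphemes: 3

3 morphemes (co- (prefix: together) + work (root) + -er (suffix: one who))


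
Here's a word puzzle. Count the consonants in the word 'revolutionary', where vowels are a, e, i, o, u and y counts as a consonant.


Consonants in 'revolutionary': r, v, l, t, n, r, y = 7 consonants.

7


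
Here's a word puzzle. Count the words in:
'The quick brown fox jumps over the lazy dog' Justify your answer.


Split into words: The | quick | brown | fox | jumps | over | the | lazy | dog = 9 words.

9


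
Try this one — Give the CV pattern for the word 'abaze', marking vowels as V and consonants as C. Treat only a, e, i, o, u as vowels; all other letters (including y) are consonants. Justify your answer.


Letter mapping: a = V, b = C, a = V, z = C, e = V.

VCVCV


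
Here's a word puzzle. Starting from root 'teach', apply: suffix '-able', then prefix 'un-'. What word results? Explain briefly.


Step 1: Add suffix '-able' to 'teach' = 'teachable'
Step 2: Add prefix 'un-' to 'teachable' = 'unteachable'

unteachable


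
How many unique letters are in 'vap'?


Unique letters in 'vap': {a, p, v} = 3 distinct letters.

3


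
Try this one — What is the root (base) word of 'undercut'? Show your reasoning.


Remove prefix 'under' from 'undercut' to get root 'cut'.

cut


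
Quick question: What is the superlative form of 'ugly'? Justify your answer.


Apply superlative formation (consonant + y: change y to i, add -est): 'ugly' -> 'ugliest'.

ugliest


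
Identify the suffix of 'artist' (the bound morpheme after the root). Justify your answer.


The word 'artist' = 'art' (root) + '-ist' (suffix). The suffix is '-ist'.

ist


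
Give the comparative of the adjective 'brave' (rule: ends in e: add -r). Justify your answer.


Apply comparative formation (ends in e: add -r): 'brave' -> 'braver'.

braver


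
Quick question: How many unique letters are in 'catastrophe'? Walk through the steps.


Unique letters in 'catastrophe': {a, c, e, h, o, p, r, s, t} = 9 distinct letters.

9


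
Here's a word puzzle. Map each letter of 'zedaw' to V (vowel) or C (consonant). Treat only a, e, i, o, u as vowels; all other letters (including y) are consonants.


Letter mapping: z = C, e = V, d = C, a = V, w = C.

CVCVC


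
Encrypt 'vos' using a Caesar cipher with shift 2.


Shift each letter by 2: v -> x, o -> q, s -> u. Result: 'xqu'.

xqu


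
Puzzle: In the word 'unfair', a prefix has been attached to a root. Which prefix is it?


The word 'unfair' = 'un' (prefix) + 'fair' (root). The prefix is 'un'.

un


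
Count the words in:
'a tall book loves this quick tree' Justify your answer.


Split into words: a | tall | book | loves | this | quick | tree = 7 words.

7


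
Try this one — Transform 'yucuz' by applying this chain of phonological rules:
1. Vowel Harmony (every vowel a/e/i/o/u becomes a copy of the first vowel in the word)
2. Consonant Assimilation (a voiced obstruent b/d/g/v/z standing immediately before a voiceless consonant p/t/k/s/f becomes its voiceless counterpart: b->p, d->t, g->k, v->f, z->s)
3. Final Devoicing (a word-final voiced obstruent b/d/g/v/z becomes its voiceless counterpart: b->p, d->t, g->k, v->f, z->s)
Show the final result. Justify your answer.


Starting form: 'yucuz'
Rule 1: Vowel Harmony: all vowels already match. No change.
Rule 2: Consonant Assimilation: no voiced obstruent (b/d/g/v/z) stands immediately before a voiceless consonant (p/t/k/s/f). No change.
Rule 3: Final Devoicing: word-final voiced obstruent 'z' becomes voiceless 's'. 'yucuz' -> 'yucus'
Final form: 'yucus'

yucus


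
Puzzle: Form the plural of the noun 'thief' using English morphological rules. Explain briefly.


Apply rule: Change -f to -ves. 'thief' becomes 'thieves'.

thieves


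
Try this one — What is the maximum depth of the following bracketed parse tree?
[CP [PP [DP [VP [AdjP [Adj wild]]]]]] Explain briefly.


Count bracket nesting levels:
'[' at pos 0: depth = 1
'[' at pos 4: depth = 2
'[' at pos 8: depth = 3
'[' at pos 12: depth = 4
'[' at pos 16: depth = 5
'[' at pos 22: depth = 6
Maximum depth reached: 6

6


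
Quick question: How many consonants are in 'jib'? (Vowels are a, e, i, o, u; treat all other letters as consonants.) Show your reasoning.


Consonants in 'jib': j, b = 2 consonants.

2


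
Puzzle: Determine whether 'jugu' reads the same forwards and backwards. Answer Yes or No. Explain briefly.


Forward: 'jugu'
Reversed: 'uguj'
They differ.

No


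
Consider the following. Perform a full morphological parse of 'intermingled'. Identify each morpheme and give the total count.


Step 1: Identify prefix: 'inter' (meaning: between)
Step 2: Identify root: 'mingle'
Step 3: Identify suffix(es): 'ed'
Decomposition: inter- (prefix: between) + mingle (root) + -ed (suffix: past)
Total morphemes: 3

3 morphemes (inter- (prefix: between) + mingle (root) + -ed (suffix: past))


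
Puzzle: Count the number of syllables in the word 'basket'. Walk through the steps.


Break 'basket' into syllables: bas-ket -> bas | ket = 2 syllables

2 syllables


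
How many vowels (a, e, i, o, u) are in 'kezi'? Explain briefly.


Vowels in 'kezi': e, i = 2 vowels.

2


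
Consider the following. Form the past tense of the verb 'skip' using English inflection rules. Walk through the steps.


Apply rule: Double final consonant and add -ed. 'skip' becomes 'skipped'.

skipped


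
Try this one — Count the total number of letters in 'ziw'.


Spell out 'ziw' and number each letter: z(1), i(2), w(3). Total: 3 letters.

3


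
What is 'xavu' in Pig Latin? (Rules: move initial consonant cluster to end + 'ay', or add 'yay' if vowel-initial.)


'xavu': move consonant cluster 'x' to end and add 'ay': 'avuxay'.

avuxay


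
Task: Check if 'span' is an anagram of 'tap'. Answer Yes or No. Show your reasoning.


Sorted letters of 'span': 'anps'
Sorted letters of 'tap': 'apt'
They do not match.

No


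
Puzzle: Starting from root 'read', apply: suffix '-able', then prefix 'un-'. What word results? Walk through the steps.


Step 1: Add suffix '-able' to 'read' = 'readable'
Step 2: Add prefix 'un-' to 'readable' = 'unreadable'

unreadable


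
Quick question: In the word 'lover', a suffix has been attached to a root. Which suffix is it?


The word 'lover' = 'love' (root) + '-er' (suffix). The suffix is '-er'.

er


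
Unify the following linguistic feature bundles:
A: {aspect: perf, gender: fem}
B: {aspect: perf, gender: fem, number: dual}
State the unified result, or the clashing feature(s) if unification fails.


Compare features:
aspect: A=perf vs B=perf -> unified: perf
gender: A=fem vs B=fem -> unified: fem
number: A=_ vs B=dual -> unified: dual
No clashes found.

Unified: {aspect: perf, gender: fem, number: dual}


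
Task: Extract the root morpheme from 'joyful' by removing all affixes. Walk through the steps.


Remove suffix '-ful' from 'joyful' to get root 'joy'.

joy


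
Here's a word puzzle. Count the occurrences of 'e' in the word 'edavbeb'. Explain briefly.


Letter 'e' in 'edavbeb': found at position(s) 1, 6 = 2 occurrence(s).

2


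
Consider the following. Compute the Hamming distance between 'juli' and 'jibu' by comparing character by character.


Alignment:
Position 1: 'j' vs 'j' = match
Position 2: 'u' vs 'i' = DIFFER
Position 3: 'l' vs 'b' = DIFFER
Position 4: 'i' vs 'u' = DIFFER
Total differences: 3

3


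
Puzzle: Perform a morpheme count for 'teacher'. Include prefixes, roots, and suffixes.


Decomposition: teach (root) + -er (suffix) = 2 morpheme(s)

2 morphemes


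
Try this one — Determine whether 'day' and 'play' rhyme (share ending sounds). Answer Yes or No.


Rime (stressed vowel + following sounds) of 'day': -ay = /eɪ/
Rime of 'play': -ay = /eɪ/
/eɪ/ and /eɪ/ are the same ending sound, so the words rhyme.

Yes


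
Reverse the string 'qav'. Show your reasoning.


Reverse 'qav' character by character: 'vaq'.

vaq


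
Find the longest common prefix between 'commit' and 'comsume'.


Compare from the start: 3 characters match: 'com'. Mismatch at position 4: 'm' vs 's'.

com


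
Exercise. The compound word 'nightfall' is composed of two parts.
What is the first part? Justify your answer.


Split 'nightfall' into 'night' + 'fall'. The first part is 'night'.

night


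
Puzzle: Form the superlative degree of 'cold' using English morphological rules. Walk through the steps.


Apply superlative formation (add -est): 'cold' -> 'coldest'.

coldest


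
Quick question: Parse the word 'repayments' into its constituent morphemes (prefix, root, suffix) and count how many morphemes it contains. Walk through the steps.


Step 1: Identify prefix: 're' (meaning: again)
Step 2: Identify root: 'pay'
Step 3: Identify suffix(es): 'ment, s'
Decomposition: re- (prefix: again) + pay (root) + -ment (suffix: action/result) + -s (plural)
Total morphemes: 4

4 morphemes (re- (prefix: again) + pay (root) + -ment (suffix: action/result) + -s (plural))


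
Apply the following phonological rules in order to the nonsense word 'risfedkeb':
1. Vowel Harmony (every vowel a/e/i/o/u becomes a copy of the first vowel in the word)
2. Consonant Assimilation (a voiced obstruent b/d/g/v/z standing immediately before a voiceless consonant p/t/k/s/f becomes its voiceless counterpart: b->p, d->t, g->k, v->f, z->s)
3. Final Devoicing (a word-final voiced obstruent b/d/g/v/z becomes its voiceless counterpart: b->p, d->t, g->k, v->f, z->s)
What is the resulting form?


Starting form: 'risfedkeb'
Rule 1: Vowel Harmony: all vowels become 'i' (matching first vowel). 'risfedkeb' -> 'risfidkib'
Rule 2: Consonant Assimilation: voiced obstruent before voiceless consonant becomes voiceless ('dk' -> 'tk'). 'risfidkib' -> 'risfitkib'
Rule 3: Final Devoicing: word-final voiced obstruent 'b' becomes voiceless 'p'. 'risfitkib' -> 'risfitkip'
Final form: 'risfitkip'

risfitkip


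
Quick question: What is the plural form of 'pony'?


Apply rule: Change -y to -ies (consonant + y). 'pony' becomes 'ponies'.

ponies


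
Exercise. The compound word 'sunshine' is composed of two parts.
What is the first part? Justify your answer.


Split 'sunshine' into 'sun' + 'shine'. The first part is 'sun'.

sun


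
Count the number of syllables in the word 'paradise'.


Break 'paradise' into syllables: par-a-dise -> par | a | dise = 3 syllables

3 syllables


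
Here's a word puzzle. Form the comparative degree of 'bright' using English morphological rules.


Apply comparative formation (add -er): 'bright' -> 'brighter'.

brighter


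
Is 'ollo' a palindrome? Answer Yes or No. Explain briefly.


Forward: 'ollo'
Reversed: 'ollo'
They are identical.

Yes


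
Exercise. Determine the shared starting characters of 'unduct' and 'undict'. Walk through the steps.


Compare from the start: 3 characters match: 'und'. Mismatch at position 4: 'u' vs 'i'.

und


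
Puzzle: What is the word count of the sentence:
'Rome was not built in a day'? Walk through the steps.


Split into words: Rome | was | not | built | in | a | day = 7 words.

7


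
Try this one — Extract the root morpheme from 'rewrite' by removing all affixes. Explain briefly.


Remove prefix 're' from 'rewrite' to get root 'write'.

write


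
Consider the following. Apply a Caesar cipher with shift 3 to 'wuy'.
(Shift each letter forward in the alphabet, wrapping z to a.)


Shift each letter by 3: w -> z, u -> x, y -> b. Result: 'zxb'.

zxb


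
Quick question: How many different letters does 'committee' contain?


Unique letters in 'committee': {c, e, i, m, o, t} = 6 distinct letters.

6


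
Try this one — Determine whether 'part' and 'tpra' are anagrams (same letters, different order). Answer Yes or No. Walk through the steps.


Sorted letters of 'part': 'aprt'
Sorted letters of 'tpra': 'aprt'
They match.

Yes


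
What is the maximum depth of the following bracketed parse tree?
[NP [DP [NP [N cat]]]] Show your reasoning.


Count bracket nesting levels:
'[' at pos 0: depth = 1
'[' at pos 4: depth = 2
'[' at pos 8: depth = 3
'[' at pos 12: depth = 4
Maximum depth reached: 4

4


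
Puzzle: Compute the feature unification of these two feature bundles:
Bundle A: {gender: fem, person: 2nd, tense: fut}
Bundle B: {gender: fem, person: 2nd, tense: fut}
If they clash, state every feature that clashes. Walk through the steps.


Compare features:
gender: A=fem vs B=fem -> unified: fem
person: A=2nd vs B=2nd -> unified: 2nd
tense: A=fut vs B=fut -> unified: fut
No clashes found.

Unified: {gender: fem, person: 2nd, tense: fut}


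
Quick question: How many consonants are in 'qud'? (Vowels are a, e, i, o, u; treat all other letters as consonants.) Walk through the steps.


Consonants in 'qud': q, d = 2 consonants.

2


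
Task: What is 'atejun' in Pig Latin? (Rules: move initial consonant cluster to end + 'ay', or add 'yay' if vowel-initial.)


'atejun' starts with a vowel, so add 'yay': 'atejunyay'.

atejunyay


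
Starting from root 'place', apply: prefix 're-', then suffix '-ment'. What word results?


Step 1: Add prefix 're-' to 'place' = 'replace'
Step 2: Add suffix '-ment' to 'replace' = 'replacement'

replacement


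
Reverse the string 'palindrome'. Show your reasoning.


Reverse 'palindrome' character by character: 'emordnilap'.

emordnilap


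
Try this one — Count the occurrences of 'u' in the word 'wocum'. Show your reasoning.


Letter 'u' in 'wocum': found at position(s) 4 = 1 occurrence(s).

1


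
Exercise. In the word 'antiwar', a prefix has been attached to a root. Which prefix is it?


The word 'antiwar' = 'anti' (prefix) + 'war' (root). The prefix is 'anti'.

anti


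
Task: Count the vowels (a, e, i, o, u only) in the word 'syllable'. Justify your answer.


Vowels in 'syllable': a, e = 2 vowels.

2


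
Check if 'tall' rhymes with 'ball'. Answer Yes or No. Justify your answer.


Rime (stressed vowel + following sounds) of 'tall': -all = /ɔːl/
Rime of 'ball': -all = /ɔːl/
/ɔːl/ and /ɔːl/ are the same ending sound, so the words rhyme.

Yes


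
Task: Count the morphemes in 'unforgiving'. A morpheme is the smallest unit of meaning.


Decomposition: un- (prefix) + forgive (root) + -ing (suffix) = 3 morpheme(s)

3 morphemes


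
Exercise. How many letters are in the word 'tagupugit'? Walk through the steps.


Spell out 'tagupugit' and number each letter: t(1), a(2), g(3), u(4), p(5), u(6), g(7), i(8), t(9). Total: 9 letters.

9


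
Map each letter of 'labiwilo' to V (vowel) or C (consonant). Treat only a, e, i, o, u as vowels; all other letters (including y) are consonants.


Letter mapping: l = C, a = V, b = C, i = V, w = C, i = V, l = C, o = V.

CVCVCVCV


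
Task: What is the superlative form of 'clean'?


Apply superlative formation (add -est): 'clean' -> 'cleanest'.

cleanest


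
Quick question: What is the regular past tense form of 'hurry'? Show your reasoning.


Apply rule: Change -y to -ied. 'hurry' becomes 'hurried'.

hurried


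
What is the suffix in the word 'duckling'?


The word 'duckling' = 'duck' (root) + '-ling' (suffix). The suffix is '-ling'.

ling


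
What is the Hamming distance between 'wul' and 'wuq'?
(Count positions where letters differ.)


Alignment:
Position 1: 'w' vs 'w' = match
Position 2: 'u' vs 'u' = match
Position 3: 'l' vs 'q' = DIFFER
Total differences: 1

1


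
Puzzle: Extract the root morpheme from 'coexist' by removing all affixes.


Remove prefix 'co' from 'coexist' to get root 'exist'.

exist


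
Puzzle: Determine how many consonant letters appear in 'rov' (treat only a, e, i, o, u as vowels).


Consonants in 'rov': r, v = 2 consonants.

2


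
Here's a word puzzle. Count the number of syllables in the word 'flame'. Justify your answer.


Break 'flame' into syllables: flame -> flame = 1 syllable

1 syllable


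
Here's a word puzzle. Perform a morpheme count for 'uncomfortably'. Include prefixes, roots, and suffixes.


Decomposition: un- (prefix) + comfort (root) + -able (suffix) + -ly (suffix) = 4 morpheme(s)

4 morphemes


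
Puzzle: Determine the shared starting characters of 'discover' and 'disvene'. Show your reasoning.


Compare from the start: 3 characters match: 'dis'. Mismatch at position 4: 'c' vs 'v'.

dis


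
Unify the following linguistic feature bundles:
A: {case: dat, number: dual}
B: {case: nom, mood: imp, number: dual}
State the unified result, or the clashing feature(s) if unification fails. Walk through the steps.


Compare features:
case: A=dat vs B=nom -> CLASH
mood: A=_ vs B=imp -> unified: imp
number: A=dual vs B=dual -> unified: dual
Clash detected on feature 'case' (dat vs nom); unification fails.

CLASH on 'case' (dat vs nom)
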